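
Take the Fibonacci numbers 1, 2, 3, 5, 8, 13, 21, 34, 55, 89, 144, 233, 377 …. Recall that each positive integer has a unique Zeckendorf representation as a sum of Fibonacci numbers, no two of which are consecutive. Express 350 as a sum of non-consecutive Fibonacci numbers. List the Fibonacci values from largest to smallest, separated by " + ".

233 + 89 + 21 + 5 + 2

350 − 233 = 117
117 − 89 = 28
28 − 21 = 7
7 − 5 = 2
2 − 2 = 0
So 350 = 233 + 89 + 21 + 5 + 2, with no two terms consecutive in the sequence.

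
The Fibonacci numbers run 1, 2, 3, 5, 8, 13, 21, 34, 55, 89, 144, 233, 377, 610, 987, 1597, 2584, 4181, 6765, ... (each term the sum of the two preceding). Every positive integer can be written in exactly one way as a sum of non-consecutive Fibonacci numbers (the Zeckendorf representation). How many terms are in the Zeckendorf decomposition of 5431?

6

5431 − 4181 = 1250
1250 − 987 = 263
263 − 233 = 30
30 − 21 = 9
9 − 8 = 1
1 − 1 = 0
5431 = 4181 + 987 + 233 + 21 + 8 + 1, which has 6 terms.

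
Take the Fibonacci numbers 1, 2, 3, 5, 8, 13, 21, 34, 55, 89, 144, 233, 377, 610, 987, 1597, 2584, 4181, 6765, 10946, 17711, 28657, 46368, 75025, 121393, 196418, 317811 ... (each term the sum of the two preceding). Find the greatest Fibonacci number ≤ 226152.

196418 ≤ 226152 < 317811, so the largest Fibonacci number not exceeding 226152 is 196418.

196418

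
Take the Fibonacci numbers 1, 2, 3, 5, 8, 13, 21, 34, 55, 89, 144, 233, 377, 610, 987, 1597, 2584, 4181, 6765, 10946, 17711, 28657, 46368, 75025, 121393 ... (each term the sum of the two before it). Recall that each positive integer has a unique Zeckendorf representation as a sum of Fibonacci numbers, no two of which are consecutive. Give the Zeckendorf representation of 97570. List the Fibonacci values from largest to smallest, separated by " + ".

97570: greatest Fibonacci not exceeding it is 75025, leaving 22545
22545: greatest Fibonacci not exceeding it is 17711, leaving 4834
4834: greatest Fibonacci not exceeding it is 4181, leaving 653
653: greatest Fibonacci not exceeding it is 610, leaving 43
43: greatest Fibonacci not exceeding it is 34, leaving 9
9: greatest Fibonacci not exceeding it is 8, leaving 1
1: greatest Fibonacci not exceeding it is 1, leaving 0
So 97570 = 75025 + 17711 + 4181 + 610 + 34 + 8 + 1, with no two terms consecutive in the sequence.

75025 + 17711 + 4181 + 610 + 34 + 8 + 1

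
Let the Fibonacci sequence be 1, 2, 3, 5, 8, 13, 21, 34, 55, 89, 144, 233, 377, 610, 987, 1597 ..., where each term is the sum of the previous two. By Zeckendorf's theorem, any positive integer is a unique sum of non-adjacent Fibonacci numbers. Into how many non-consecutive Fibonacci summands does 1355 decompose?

Greedily peel off the largest Fibonacci term at each step:
1355 − 987 = 368
368 − 233 = 135
135 − 89 = 46
46 − 34 = 12
12 − 8 = 4
4 − 3 = 1
1 − 1 = 0
1355 = 987 + 233 + 89 + 34 + 8 + 3 + 1, which has 7 terms.

7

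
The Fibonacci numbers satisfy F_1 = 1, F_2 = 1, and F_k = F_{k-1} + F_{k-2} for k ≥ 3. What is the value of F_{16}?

Iterating the recurrence up to F_{8} = 21 and F_{7} = 13:
F_{9} = F_{8} + F_{7} = 21 + 13 = 34
F_{10} = F_{9} + F_{8} = 34 + 21 = 55
F_{11} = F_{10} + F_{9} = 55 + 34 = 89
F_{12} = F_{11} + F_{10} = 89 + 55 = 144
F_{13} = F_{12} + F_{11} = 144 + 89 = 233
F_{14} = F_{13} + F_{12} = 233 + 144 = 377
F_{15} = F_{14} + F_{13} = 377 + 233 = 610
F_{16} = F_{15} + F_{14} = 610 + 377 = 987

987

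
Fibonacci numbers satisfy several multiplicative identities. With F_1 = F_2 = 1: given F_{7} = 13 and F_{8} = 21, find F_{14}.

By the doubling identity F_{2k} = F_k(2F_{k+1} − F_k): F_{14} = 13·(2·21 − 13) = 13·29 = 377.

377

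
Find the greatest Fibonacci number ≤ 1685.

1597 ≤ 1685 < 2584, so the largest Fibonacci number not exceeding 1685 is 1597.

1597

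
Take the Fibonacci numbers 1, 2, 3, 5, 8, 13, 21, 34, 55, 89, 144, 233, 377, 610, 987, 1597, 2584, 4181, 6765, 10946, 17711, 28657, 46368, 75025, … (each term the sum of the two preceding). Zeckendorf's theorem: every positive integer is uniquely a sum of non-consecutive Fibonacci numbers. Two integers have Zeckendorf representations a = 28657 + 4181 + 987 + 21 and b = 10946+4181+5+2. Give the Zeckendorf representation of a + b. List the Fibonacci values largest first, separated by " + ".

46368 + 2584 + 21 + 5 + 2

The two numbers are 33846 and 15134, so their sum is 48980.
Repeatedly subtract the largest Fibonacci number that fits:
largest Fibonacci ≤ 48980 is 46368; 48980 − 46368 = 2612
largest Fibonacci ≤ 2612 is 2584; 2612 − 2584 = 28
largest Fibonacci ≤ 28 is 21; 28 − 21 = 7
largest Fibonacci ≤ 7 is 5; 7 − 5 = 2
largest Fibonacci ≤ 2 is 2; 2 − 2 = 0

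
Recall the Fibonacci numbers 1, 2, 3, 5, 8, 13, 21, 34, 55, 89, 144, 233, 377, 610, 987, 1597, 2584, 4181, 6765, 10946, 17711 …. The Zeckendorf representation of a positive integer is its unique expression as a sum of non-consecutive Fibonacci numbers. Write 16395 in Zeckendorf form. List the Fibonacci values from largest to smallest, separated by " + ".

Greedily peel off the largest Fibonacci term at each step:
largest Fibonacci ≤ 16395 is 10946; 16395 − 10946 = 5449
largest Fibonacci ≤ 5449 is 4181; 5449 − 4181 = 1268
largest Fibonacci ≤ 1268 is 987; 1268 − 987 = 281
largest Fibonacci ≤ 281 is 233; 281 − 233 = 48
largest Fibonacci ≤ 48 is 34; 48 − 34 = 14
largest Fibonacci ≤ 14 is 13; 14 − 13 = 1
largest Fibonacci ≤ 1 is 1; 1 − 1 = 0
So 16395 = 10946 + 4181 + 987 + 233 + 34 + 13 + 1, with no two terms consecutive in the sequence.

10946 + 4181 + 987 + 233 + 34 + 13 + 1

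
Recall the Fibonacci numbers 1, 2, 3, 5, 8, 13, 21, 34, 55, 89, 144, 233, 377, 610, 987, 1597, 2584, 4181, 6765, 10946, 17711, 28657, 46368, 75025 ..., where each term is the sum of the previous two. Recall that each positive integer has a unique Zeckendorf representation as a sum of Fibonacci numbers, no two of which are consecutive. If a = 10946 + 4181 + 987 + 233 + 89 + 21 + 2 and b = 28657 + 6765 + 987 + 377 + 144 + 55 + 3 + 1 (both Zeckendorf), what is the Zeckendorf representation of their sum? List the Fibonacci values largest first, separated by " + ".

46368 + 6765 + 233 + 55 + 21 + 5 + 1

The two numbers are 16459 and 36989, so their sum is 53448.
subtract 46368 from 53448: 7080 remains
subtract 6765 from 7080: 315 remains
subtract 233 from 315: 82 remains
subtract 55 from 82: 27 remains
subtract 21 from 27: 6 remains
subtract 5 from 6: 1 remains
subtract 1 from 1: 0 remains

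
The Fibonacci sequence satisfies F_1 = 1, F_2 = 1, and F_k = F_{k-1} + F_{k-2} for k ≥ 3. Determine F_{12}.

144

Iterating the recurrence up to F_{8} = 21 and F_{7} = 13:
F_{9} = F_{8} + F_{7} = 21 + 13 = 34
F_{10} = F_{9} + F_{8} = 34 + 21 = 55
F_{11} = F_{10} + F_{9} = 55 + 34 = 89
F_{12} = F_{11} + F_{10} = 89 + 55 = 144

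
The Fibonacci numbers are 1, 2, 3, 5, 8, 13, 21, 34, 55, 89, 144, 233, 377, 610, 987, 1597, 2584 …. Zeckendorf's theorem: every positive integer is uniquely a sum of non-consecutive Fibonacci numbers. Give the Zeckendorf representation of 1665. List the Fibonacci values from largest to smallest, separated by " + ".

1597 + 55 + 13

Greedily peel off the largest Fibonacci term at each step:
1665 − 1597 = 68
68 − 55 = 13
13 − 13 = 0
So 1665 = 1597 + 55 + 13, with no two terms consecutive in the sequence.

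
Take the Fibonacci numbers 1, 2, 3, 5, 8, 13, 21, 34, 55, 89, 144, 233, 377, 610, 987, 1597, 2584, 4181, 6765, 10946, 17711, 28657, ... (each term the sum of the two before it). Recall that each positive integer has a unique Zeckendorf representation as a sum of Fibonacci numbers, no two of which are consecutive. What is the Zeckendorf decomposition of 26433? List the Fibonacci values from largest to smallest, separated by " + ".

17711 + 6765 + 1597 + 233 + 89 + 34 + 3 + 1

17711 ≤ 26433 < 28657, so take 17711; remainder 8722
6765 ≤ 8722 < 10946, so take 6765; remainder 1957
1597 ≤ 1957 < 2584, so take 1597; remainder 360
233 ≤ 360 < 377, so take 233; remainder 127
89 ≤ 127 < 144, so take 89; remainder 38
34 ≤ 38 < 55, so take 34; remainder 4
3 ≤ 4 < 5, so take 3; remainder 1
1 ≤ 1 < 2, so take 1; remainder 0
So 26433 = 17711 + 6765 + 1597 + 233 + 89 + 34 + 3 + 1, with no two terms consecutive in the sequence.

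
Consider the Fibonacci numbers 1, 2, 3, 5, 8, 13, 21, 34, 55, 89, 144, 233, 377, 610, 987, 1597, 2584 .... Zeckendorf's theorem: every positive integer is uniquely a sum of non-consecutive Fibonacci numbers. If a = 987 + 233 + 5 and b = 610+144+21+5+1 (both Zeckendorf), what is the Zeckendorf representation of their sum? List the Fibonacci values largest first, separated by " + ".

1597 + 377 + 21 + 8 + 3

The two numbers are 1225 and 781, so their sum is 2006.
Greedy algorithm:
subtract 1597 from 2006: 409 remains
subtract 377 from 409: 32 remains
subtract 21 from 32: 11 remains
subtract 8 from 11: 3 remains
subtract 3 from 3: 0 remains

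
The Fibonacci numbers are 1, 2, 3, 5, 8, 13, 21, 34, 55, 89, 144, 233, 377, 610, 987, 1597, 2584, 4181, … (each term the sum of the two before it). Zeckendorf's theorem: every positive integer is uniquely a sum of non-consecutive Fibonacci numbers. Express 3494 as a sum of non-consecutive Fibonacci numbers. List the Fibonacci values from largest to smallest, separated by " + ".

2584 + 610 + 233 + 55 + 8 + 3 + 1

Greedily peel off the largest Fibonacci term at each step:
3494: greatest Fibonacci not exceeding it is 2584, leaving 910
910: greatest Fibonacci not exceeding it is 610, leaving 300
300: greatest Fibonacci not exceeding it is 233, leaving 67
67: greatest Fibonacci not exceeding it is 55, leaving 12
12: greatest Fibonacci not exceeding it is 8, leaving 4
4: greatest Fibonacci not exceeding it is 3, leaving 1
1: greatest Fibonacci not exceeding it is 1, leaving 0
So 3494 = 2584 + 610 + 233 + 55 + 8 + 3 + 1, with no two terms consecutive in the sequence.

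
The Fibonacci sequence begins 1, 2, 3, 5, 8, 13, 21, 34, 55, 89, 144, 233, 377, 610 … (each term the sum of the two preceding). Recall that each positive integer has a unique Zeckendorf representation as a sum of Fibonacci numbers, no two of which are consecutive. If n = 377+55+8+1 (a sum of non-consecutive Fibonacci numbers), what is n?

377+55+8+1 = 441.

441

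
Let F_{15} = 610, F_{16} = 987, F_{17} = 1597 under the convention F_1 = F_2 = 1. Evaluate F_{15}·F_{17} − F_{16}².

1

610·1597 − 987² = 974170 − 974169 = 1. (Cassini's identity: F_{k−1}F_{k+1} − F_k² = (−1)^k.)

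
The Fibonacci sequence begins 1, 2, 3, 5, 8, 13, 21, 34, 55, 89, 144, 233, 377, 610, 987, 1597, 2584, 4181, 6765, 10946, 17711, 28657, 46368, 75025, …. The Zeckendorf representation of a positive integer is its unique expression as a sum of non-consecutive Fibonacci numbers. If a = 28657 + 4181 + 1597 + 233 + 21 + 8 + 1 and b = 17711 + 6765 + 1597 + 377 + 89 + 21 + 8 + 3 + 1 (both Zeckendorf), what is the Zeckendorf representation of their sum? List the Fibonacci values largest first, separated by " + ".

46368 + 10946 + 2584 + 987 + 377 + 8

The two numbers are 34698 and 26572, so their sum is 61270.
Repeatedly subtract the largest Fibonacci number that fits:
subtract 46368 from 61270: 14902 remains
subtract 10946 from 14902: 3956 remains
subtract 2584 from 3956: 1372 remains
subtract 987 from 1372: 385 remains
subtract 377 from 385: 8 remains
subtract 8 from 8: 0 remains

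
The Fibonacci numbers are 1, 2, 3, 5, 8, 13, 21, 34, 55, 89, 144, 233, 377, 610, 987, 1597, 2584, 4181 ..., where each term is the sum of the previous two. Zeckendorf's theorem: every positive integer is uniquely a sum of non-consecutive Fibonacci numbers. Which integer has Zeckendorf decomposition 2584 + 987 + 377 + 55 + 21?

2584 + 987 + 377 + 55 + 21 = 4024.

4024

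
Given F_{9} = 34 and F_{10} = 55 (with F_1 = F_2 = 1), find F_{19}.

By F_{2k+1} = F_k² + F_{k+1}²: F_{19} = 34² + 55² = 1156 + 3025 = 4181.

4181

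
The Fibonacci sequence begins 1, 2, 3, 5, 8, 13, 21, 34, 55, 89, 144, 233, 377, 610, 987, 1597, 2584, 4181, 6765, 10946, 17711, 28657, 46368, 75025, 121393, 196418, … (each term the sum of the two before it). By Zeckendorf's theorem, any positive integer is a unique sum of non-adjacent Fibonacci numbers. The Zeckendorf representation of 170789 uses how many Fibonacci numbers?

Greedily peel off the largest Fibonacci term at each step:
121393 ≤ 170789 < 196418, so take 121393; remainder 49396
46368 ≤ 49396 < 75025, so take 46368; remainder 3028
2584 ≤ 3028 < 4181, so take 2584; remainder 444
377 ≤ 444 < 610, so take 377; remainder 67
55 ≤ 67 < 89, so take 55; remainder 12
8 ≤ 12 < 13, so take 8; remainder 4
3 ≤ 4 < 5, so take 3; remainder 1
1 ≤ 1 < 2, so take 1; remainder 0
170789 = 121393 + 46368 + 2584 + 377 + 55 + 8 + 3 + 1, which has 8 terms.

8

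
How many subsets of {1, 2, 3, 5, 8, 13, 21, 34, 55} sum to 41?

2

Each representation comes from the Zeckendorf form by replacing some F_k with F_{k−1} + F_{k−2} where possible.
41 = 34+5+2 = 21+13+5+2 — 2 representations.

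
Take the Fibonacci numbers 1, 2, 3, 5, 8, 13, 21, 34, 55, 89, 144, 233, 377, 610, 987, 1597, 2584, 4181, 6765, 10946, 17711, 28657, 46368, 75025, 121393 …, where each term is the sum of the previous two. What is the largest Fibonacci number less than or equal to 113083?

75025

75025 ≤ 113083 < 121393, so the largest Fibonacci number not exceeding 113083 is 75025.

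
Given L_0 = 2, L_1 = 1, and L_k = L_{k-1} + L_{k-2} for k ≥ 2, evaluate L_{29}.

1149851

Iterating the recurrence up to L_{24} = 103682 and L_{23} = 64079:
L_{25} = L_{24} + L_{23} = 103682 + 64079 = 167761
L_{26} = L_{25} + L_{24} = 167761 + 103682 = 271443
L_{27} = L_{26} + L_{25} = 271443 + 167761 = 439204
L_{28} = L_{27} + L_{26} = 439204 + 271443 = 710647
L_{29} = L_{28} + L_{27} = 710647 + 439204 = 1149851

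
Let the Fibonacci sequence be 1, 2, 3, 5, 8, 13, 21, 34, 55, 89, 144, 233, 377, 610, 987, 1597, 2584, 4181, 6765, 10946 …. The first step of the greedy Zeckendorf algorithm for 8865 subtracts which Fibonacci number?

6765

6765 ≤ 8865 < 10946, so the largest Fibonacci number not exceeding 8865 is 6765.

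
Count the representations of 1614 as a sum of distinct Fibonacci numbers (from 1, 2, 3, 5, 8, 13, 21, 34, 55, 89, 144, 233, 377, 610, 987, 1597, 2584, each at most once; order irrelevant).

Starting from the Zeckendorf form and repeatedly splitting a term F_k into F_{k−1} + F_{k−2} (when neither is already used) reaches every representation.
1614 = 1597+13+3+1 = 1597+8+5+3+1 = 987+610+13+3+1 = … (8 more), for 11 in all.

11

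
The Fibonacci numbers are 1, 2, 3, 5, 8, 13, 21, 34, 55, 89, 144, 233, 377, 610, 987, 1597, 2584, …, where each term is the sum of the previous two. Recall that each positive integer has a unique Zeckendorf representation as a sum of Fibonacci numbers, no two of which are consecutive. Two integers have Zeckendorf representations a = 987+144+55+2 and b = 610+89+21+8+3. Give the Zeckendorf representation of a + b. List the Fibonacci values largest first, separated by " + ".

The two numbers are 1188 and 731, so their sum is 1919.
Greedy algorithm:
1919: greatest Fibonacci not exceeding it is 1597, leaving 322
322: greatest Fibonacci not exceeding it is 233, leaving 89
89: greatest Fibonacci not exceeding it is 89, leaving 0

1597 + 233 + 89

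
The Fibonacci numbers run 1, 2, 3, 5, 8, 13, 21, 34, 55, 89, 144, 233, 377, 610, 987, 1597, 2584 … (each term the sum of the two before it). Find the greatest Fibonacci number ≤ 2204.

1597 ≤ 2204 < 2584, so the largest Fibonacci number not exceeding 2204 is 1597.

1597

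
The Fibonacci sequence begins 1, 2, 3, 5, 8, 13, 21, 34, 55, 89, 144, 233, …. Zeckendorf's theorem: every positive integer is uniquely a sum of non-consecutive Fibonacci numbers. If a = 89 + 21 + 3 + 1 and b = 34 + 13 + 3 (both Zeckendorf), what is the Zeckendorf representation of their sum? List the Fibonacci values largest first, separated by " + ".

144 + 13 + 5 + 2

The two numbers are 114 and 50, so their sum is 164.
Repeatedly subtract the largest Fibonacci number that fits:
subtract 144 from 164: 20 remains
subtract 13 from 20: 7 remains
subtract 5 from 7: 2 remains
subtract 2 from 2: 0 remains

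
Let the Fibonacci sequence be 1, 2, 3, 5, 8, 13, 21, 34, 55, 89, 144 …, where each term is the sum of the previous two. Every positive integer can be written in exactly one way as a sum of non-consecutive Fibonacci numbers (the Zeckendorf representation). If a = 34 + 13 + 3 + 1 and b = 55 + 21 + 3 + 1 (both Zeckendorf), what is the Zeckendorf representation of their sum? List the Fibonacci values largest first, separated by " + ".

89 + 34 + 8

The two numbers are 51 and 80, so their sum is 131.
89 ≤ 131 < 144, so take 89; remainder 42
34 ≤ 42 < 55, so take 34; remainder 8
8 ≤ 8 < 13, so take 8; remainder 0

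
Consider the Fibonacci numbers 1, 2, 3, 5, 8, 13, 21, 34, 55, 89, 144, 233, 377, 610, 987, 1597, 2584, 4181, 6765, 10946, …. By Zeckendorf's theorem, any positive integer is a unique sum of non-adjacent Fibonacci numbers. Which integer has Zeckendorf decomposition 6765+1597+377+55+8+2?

6765+1597+377+55+8+2 = 8804.

8804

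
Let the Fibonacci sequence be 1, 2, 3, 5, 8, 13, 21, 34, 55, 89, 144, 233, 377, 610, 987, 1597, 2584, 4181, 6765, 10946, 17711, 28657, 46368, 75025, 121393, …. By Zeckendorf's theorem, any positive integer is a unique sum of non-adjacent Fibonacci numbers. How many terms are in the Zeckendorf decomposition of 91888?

Greedy algorithm:
91888: greatest Fibonacci not exceeding it is 75025, leaving 16863
16863: greatest Fibonacci not exceeding it is 10946, leaving 5917
5917: greatest Fibonacci not exceeding it is 4181, leaving 1736
1736: greatest Fibonacci not exceeding it is 1597, leaving 139
139: greatest Fibonacci not exceeding it is 89, leaving 50
50: greatest Fibonacci not exceeding it is 34, leaving 16
16: greatest Fibonacci not exceeding it is 13, leaving 3
3: greatest Fibonacci not exceeding it is 3, leaving 0
91888 = 75025 + 10946 + 4181 + 1597 + 89 + 34 + 13 + 3, which has 8 terms.

8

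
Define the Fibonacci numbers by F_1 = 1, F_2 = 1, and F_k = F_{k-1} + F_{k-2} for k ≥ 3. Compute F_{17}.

Iterating the recurrence up to F_{10} = 55 and F_{9} = 34:
F_{11} = F_{10} + F_{9} = 55 + 34 = 89
F_{12} = F_{11} + F_{10} = 89 + 55 = 144
F_{13} = F_{12} + F_{11} = 144 + 89 = 233
F_{14} = F_{13} + F_{12} = 233 + 144 = 377
F_{15} = F_{14} + F_{13} = 377 + 233 = 610
F_{16} = F_{15} + F_{14} = 610 + 377 = 987
F_{17} = F_{16} + F_{15} = 987 + 610 = 1597

1597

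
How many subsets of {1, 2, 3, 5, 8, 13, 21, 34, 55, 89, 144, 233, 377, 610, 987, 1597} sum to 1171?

1171 = 987+144+34+5+1 = 987+144+34+3+2+1 = 987+144+21+13+5+1 = 987+89+55+34+5+1 = … (21 more), for 25 in all.

25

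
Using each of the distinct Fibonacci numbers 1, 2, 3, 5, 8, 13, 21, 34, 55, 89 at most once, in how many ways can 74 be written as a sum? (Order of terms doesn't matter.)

6

Starting from the Zeckendorf form and repeatedly splitting a term F_k into F_{k−1} + F_{k−2} (when neither is already used) reaches every representation.
74 = 55+13+5+1 = 55+13+3+2+1 = 34+21+13+5+1 = 55+8+5+3+2+1 = … (2 more), for 6 in all.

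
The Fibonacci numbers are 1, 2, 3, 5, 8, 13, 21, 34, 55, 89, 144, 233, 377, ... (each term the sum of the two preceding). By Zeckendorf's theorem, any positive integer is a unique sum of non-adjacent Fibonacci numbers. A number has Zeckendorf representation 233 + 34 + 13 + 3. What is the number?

233 + 34 + 13 + 3 = 283.

283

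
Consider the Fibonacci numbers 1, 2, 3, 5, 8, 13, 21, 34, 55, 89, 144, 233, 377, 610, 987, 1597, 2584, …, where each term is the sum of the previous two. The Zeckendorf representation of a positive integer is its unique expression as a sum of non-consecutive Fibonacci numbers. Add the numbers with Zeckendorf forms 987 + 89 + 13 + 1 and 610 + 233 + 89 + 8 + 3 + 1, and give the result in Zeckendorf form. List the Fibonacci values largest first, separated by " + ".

1597 + 377 + 55 + 5

The two numbers are 1090 and 944, so their sum is 2034.
subtract 1597 from 2034: 437 remains
subtract 377 from 437: 60 remains
subtract 55 from 60: 5 remains
subtract 5 from 5: 0 remains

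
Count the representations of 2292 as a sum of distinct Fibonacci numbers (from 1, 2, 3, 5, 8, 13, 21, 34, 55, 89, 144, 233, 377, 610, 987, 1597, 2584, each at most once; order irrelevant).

Each representation comes from the Zeckendorf form by replacing some F_k with F_{k−1} + F_{k−2} where possible.
2292 = 1597+610+55+21+8+1 = 1597+610+55+21+5+3+1 = 1597+377+233+55+21+8+1 = 1597+610+55+13+8+5+3+1 = 1597+377+233+55+21+5+3+1 = … (15 more), for 20 in all.

20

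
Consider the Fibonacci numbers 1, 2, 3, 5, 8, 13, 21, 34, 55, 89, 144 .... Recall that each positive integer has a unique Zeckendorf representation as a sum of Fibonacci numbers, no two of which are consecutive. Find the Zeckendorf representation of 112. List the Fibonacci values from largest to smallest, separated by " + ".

Repeatedly subtract the largest Fibonacci number that fits:
take 89 (≤ 112); 112 − 89 = 23
take 21 (≤ 23); 23 − 21 = 2
take 2 (≤ 2); 2 − 2 = 0
So 112 = 89 + 21 + 2, with no two terms consecutive in the sequence.

89 + 21 + 2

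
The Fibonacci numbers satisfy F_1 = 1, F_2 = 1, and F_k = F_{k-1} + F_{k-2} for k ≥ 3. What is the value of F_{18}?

Iterating the recurrence up to F_{13} = 233 and F_{12} = 144:
F_{14} = F_{13} + F_{12} = 233 + 144 = 377
F_{15} = F_{14} + F_{13} = 377 + 233 = 610
F_{16} = F_{15} + F_{14} = 610 + 377 = 987
F_{17} = F_{16} + F_{15} = 987 + 610 = 1597
F_{18} = F_{17} + F_{16} = 1597 + 987 = 2584

2584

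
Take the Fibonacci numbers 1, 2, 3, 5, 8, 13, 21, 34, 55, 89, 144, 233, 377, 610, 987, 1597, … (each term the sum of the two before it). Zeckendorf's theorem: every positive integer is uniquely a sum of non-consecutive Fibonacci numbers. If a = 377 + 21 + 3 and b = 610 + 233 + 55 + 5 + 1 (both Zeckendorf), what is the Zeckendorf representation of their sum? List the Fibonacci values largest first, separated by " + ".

987 + 233 + 55 + 21 + 8 + 1

The two numbers are 401 and 904, so their sum is 1305.
subtract 987 from 1305: 318 remains
subtract 233 from 318: 85 remains
subtract 55 from 85: 30 remains
subtract 21 from 30: 9 remains
subtract 8 from 9: 1 remains
subtract 1 from 1: 0 remains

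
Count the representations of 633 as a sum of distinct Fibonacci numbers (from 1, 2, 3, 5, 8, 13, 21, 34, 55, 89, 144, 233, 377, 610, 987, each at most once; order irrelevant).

Starting from the Zeckendorf form and repeatedly splitting a term F_k into F_{k−1} + F_{k−2} (when neither is already used) reaches every representation.
633 = 610+21+2 = 610+13+8+2 = 377+233+21+2 = 610+13+5+3+2 = 377+233+13+8+2 = … (7 more), for 12 in all.

12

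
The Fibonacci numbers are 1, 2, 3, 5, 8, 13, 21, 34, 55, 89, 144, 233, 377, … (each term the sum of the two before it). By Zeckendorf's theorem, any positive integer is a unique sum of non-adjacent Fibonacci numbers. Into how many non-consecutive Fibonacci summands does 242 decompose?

Repeatedly subtract the largest Fibonacci number that fits:
242 − 233 = 9
9 − 8 = 1
1 − 1 = 0
242 = 233 + 8 + 1, which has 3 terms.

3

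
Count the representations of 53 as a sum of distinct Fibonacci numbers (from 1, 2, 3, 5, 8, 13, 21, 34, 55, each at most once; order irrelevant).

4

53 = 34+13+5+1 = 34+13+3+2+1 = 34+8+5+3+2+1 = 21+13+8+5+3+2+1 — 4 representations.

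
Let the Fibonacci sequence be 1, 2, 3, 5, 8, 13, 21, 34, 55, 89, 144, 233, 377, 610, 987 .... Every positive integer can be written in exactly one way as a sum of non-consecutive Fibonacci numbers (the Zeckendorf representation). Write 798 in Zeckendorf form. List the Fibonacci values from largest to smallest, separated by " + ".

Repeatedly subtract the largest Fibonacci number that fits:
798 − 610 = 188
188 − 144 = 44
44 − 34 = 10
10 − 8 = 2
2 − 2 = 0
So 798 = 610 + 144 + 34 + 8 + 2, with no two terms consecutive in the sequence.

610 + 144 + 34 + 8 + 2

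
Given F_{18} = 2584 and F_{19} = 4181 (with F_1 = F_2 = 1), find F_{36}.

14930352

By the doubling identity F_{2k} = F_k(2F_{k+1} − F_k): F_{36} = 2584·(2·4181 − 2584) = 2584·5778 = 14930352.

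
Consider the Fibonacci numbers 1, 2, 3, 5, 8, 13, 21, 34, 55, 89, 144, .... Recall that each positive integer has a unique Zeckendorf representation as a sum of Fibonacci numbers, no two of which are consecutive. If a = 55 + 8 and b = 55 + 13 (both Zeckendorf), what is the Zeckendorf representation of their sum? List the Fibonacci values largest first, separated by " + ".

The two numbers are 63 and 68, so their sum is 131.
89 ≤ 131 < 144, so take 89; remainder 42
34 ≤ 42 < 55, so take 34; remainder 8
8 ≤ 8 < 13, so take 8; remainder 0

89 + 34 + 8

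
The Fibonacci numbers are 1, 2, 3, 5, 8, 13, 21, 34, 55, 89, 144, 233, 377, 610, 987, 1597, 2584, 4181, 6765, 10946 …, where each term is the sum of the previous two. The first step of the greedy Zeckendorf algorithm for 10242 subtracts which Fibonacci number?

6765 ≤ 10242 < 10946, so the largest Fibonacci number not exceeding 10242 is 6765.

6765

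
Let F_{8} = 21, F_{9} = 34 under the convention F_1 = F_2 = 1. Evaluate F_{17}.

By the addition formula F_{m+n} = F_m F_{n+1} + F_{m−1} F_n with m=9, n=8: F_{17} = 34·34 + 21·21 = 1156 + 441 = 1597.

1597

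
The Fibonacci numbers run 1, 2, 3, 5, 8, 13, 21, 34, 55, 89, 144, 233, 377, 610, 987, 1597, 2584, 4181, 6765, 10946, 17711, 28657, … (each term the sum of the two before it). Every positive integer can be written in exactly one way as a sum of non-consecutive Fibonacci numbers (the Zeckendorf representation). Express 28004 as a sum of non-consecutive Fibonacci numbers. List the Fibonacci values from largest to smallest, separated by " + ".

17711 + 6765 + 2584 + 610 + 233 + 89 + 8 + 3 + 1

Repeatedly subtract the largest Fibonacci number that fits:
subtract 17711 from 28004: 10293 remains
subtract 6765 from 10293: 3528 remains
subtract 2584 from 3528: 944 remains
subtract 610 from 944: 334 remains
subtract 233 from 334: 101 remains
subtract 89 from 101: 12 remains
subtract 8 from 12: 4 remains
subtract 3 from 4: 1 remains
subtract 1 from 1: 0 remains
So 28004 = 17711 + 6765 + 2584 + 610 + 233 + 89 + 8 + 3 + 1, with no two terms consecutive in the sequence.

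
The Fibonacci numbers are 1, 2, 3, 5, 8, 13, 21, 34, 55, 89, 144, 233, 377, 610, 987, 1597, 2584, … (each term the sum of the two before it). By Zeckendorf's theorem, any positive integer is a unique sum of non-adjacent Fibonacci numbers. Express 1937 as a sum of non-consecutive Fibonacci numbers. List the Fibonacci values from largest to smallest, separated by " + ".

Repeatedly subtract the largest Fibonacci number that fits:
1937 − 1597 = 340
340 − 233 = 107
107 − 89 = 18
18 − 13 = 5
5 − 5 = 0
So 1937 = 1597 + 233 + 89 + 13 + 5, with no two terms consecutive in the sequence.

1597 + 233 + 89 + 13 + 5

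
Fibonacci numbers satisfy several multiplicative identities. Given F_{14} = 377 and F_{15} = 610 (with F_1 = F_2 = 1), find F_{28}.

317811

By the doubling identity F_{2k} = F_k(2F_{k+1} − F_k): F_{28} = 377·(2·610 − 377) = 377·843 = 317811.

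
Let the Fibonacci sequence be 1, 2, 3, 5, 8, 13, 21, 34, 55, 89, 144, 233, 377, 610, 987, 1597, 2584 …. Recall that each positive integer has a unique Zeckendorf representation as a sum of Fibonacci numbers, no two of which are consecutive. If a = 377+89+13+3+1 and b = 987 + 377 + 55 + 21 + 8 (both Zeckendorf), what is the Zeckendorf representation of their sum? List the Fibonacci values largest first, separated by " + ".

The two numbers are 483 and 1448, so their sum is 1931.
Greedy algorithm:
largest Fibonacci ≤ 1931 is 1597; 1931 − 1597 = 334
largest Fibonacci ≤ 334 is 233; 334 − 233 = 101
largest Fibonacci ≤ 101 is 89; 101 − 89 = 12
largest Fibonacci ≤ 12 is 8; 12 − 8 = 4
largest Fibonacci ≤ 4 is 3; 4 − 3 = 1
largest Fibonacci ≤ 1 is 1; 1 − 1 = 0

1597 + 233 + 89 + 8 + 3 + 1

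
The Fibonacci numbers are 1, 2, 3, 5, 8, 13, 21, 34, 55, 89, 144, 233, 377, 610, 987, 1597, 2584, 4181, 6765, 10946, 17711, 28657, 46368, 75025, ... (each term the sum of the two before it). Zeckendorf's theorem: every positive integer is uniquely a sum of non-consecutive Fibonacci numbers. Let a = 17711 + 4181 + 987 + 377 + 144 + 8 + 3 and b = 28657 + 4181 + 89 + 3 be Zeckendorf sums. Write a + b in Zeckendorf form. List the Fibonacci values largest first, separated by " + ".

46368 + 6765 + 2584 + 610 + 13 + 1

The two numbers are 23411 and 32930, so their sum is 56341.
take 46368 (≤ 56341); 56341 − 46368 = 9973
take 6765 (≤ 9973); 9973 − 6765 = 3208
take 2584 (≤ 3208); 3208 − 2584 = 624
take 610 (≤ 624); 624 − 610 = 14
take 13 (≤ 14); 14 − 13 = 1
take 1 (≤ 1); 1 − 1 = 0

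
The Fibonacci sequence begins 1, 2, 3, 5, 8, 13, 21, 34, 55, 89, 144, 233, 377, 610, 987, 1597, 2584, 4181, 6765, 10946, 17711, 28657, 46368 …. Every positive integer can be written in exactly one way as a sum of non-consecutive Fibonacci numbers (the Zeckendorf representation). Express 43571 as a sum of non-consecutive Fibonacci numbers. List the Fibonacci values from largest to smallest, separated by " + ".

28657 + 10946 + 2584 + 987 + 377 + 13 + 5 + 2

Greedy algorithm:
43571: greatest Fibonacci not exceeding it is 28657, leaving 14914
14914: greatest Fibonacci not exceeding it is 10946, leaving 3968
3968: greatest Fibonacci not exceeding it is 2584, leaving 1384
1384: greatest Fibonacci not exceeding it is 987, leaving 397
397: greatest Fibonacci not exceeding it is 377, leaving 20
20: greatest Fibonacci not exceeding it is 13, leaving 7
7: greatest Fibonacci not exceeding it is 5, leaving 2
2: greatest Fibonacci not exceeding it is 2, leaving 0
So 43571 = 28657 + 10946 + 2584 + 987 + 377 + 13 + 5 + 2, with no two terms consecutive in the sequence.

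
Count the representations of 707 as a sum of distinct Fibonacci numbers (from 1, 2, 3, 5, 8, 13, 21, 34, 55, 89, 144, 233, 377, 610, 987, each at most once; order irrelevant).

24

Each representation comes from the Zeckendorf form by replacing some F_k with F_{k−1} + F_{k−2} where possible.
707 = 610+89+8 = 610+89+5+3 = 610+55+34+8 = … (21 more), for 24 in all.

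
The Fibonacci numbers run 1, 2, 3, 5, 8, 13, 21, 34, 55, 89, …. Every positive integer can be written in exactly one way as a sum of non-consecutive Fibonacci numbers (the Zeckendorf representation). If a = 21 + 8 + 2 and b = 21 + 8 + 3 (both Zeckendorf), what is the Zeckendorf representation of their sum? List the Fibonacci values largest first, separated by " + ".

55 + 8

The two numbers are 31 and 32, so their sum is 63.
63 − 55 = 8
8 − 8 = 0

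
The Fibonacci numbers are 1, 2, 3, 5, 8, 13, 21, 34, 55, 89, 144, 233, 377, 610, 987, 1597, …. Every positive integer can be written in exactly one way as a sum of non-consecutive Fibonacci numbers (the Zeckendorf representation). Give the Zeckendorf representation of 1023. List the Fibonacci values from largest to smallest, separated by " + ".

987 + 34 + 2

1023 − 987 = 36
36 − 34 = 2
2 − 2 = 0
So 1023 = 987 + 34 + 2, with no two terms consecutive in the sequence.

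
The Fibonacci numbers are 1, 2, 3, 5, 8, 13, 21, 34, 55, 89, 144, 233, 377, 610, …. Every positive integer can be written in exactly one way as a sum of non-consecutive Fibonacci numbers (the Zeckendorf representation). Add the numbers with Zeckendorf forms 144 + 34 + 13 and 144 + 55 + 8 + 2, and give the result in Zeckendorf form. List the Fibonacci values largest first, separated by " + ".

The two numbers are 191 and 209, so their sum is 400.
largest Fibonacci ≤ 400 is 377; 400 − 377 = 23
largest Fibonacci ≤ 23 is 21; 23 − 21 = 2
largest Fibonacci ≤ 2 is 2; 2 − 2 = 0

377 + 21 + 2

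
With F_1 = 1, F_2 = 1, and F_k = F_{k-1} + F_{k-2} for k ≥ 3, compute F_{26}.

Iterating the recurrence up to F_{18} = 2584 and F_{17} = 1597:
F_{19} = F_{18} + F_{17} = 2584 + 1597 = 4181
F_{20} = F_{19} + F_{18} = 4181 + 2584 = 6765
F_{21} = F_{20} + F_{19} = 6765 + 4181 = 10946
F_{22} = F_{21} + F_{20} = 10946 + 6765 = 17711
F_{23} = F_{22} + F_{21} = 17711 + 10946 = 28657
F_{24} = F_{23} + F_{22} = 28657 + 17711 = 46368
F_{25} = F_{24} + F_{23} = 46368 + 28657 = 75025
F_{26} = F_{25} + F_{24} = 75025 + 46368 = 121393

121393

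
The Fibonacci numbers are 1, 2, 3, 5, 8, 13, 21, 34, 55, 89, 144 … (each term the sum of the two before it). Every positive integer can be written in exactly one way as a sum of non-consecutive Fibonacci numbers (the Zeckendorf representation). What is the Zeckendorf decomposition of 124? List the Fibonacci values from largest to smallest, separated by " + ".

89 + 34 + 1

Greedily peel off the largest Fibonacci term at each step:
take 89 (≤ 124); 124 − 89 = 35
take 34 (≤ 35); 35 − 34 = 1
take 1 (≤ 1); 1 − 1 = 0
So 124 = 89 + 34 + 1, with no two terms consecutive in the sequence.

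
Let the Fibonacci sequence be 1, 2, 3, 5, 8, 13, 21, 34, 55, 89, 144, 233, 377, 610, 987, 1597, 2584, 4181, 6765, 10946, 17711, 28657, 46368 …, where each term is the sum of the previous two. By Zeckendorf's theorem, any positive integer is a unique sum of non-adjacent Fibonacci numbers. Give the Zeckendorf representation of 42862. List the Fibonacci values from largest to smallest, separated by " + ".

28657 + 10946 + 2584 + 610 + 55 + 8 + 2

Greedily peel off the largest Fibonacci term at each step:
largest Fibonacci ≤ 42862 is 28657; 42862 − 28657 = 14205
largest Fibonacci ≤ 14205 is 10946; 14205 − 10946 = 3259
largest Fibonacci ≤ 3259 is 2584; 3259 − 2584 = 675
largest Fibonacci ≤ 675 is 610; 675 − 610 = 65
largest Fibonacci ≤ 65 is 55; 65 − 55 = 10
largest Fibonacci ≤ 10 is 8; 10 − 8 = 2
largest Fibonacci ≤ 2 is 2; 2 − 2 = 0
So 42862 = 28657 + 10946 + 2584 + 610 + 55 + 8 + 2, with no two terms consecutive in the sequence.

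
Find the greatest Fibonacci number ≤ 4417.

4181

4181 ≤ 4417 < 6765, so the largest Fibonacci number not exceeding 4417 is 4181.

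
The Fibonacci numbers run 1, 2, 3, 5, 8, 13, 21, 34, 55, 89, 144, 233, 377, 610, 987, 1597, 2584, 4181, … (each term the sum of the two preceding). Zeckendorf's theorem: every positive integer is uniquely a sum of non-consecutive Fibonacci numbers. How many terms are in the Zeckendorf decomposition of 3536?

Repeatedly subtract the largest Fibonacci number that fits:
largest Fibonacci ≤ 3536 is 2584; 3536 − 2584 = 952
largest Fibonacci ≤ 952 is 610; 952 − 610 = 342
largest Fibonacci ≤ 342 is 233; 342 − 233 = 109
largest Fibonacci ≤ 109 is 89; 109 − 89 = 20
largest Fibonacci ≤ 20 is 13; 20 − 13 = 7
largest Fibonacci ≤ 7 is 5; 7 − 5 = 2
largest Fibonacci ≤ 2 is 2; 2 − 2 = 0
3536 = 2584 + 610 + 233 + 89 + 13 + 5 + 2, which has 7 terms.

7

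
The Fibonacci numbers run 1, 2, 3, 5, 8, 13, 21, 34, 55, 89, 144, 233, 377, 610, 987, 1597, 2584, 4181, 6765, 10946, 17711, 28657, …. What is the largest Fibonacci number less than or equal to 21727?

17711 ≤ 21727 < 28657, so the largest Fibonacci number not exceeding 21727 is 17711.

17711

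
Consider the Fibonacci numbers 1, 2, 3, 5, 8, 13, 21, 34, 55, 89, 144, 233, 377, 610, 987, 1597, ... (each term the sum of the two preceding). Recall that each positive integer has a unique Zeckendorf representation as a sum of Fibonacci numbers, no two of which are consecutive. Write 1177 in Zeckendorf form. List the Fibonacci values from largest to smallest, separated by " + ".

987 + 144 + 34 + 8 + 3 + 1

Repeatedly subtract the largest Fibonacci number that fits:
take 987 (≤ 1177); 1177 − 987 = 190
take 144 (≤ 190); 190 − 144 = 46
take 34 (≤ 46); 46 − 34 = 12
take 8 (≤ 12); 12 − 8 = 4
take 3 (≤ 4); 4 − 3 = 1
take 1 (≤ 1); 1 − 1 = 0
So 1177 = 987 + 144 + 34 + 8 + 3 + 1, with no two terms consecutive in the sequence.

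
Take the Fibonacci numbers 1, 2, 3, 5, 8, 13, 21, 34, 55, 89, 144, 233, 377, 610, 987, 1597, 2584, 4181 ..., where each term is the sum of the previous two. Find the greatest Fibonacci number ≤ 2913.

2584 ≤ 2913 < 4181, so the largest Fibonacci number not exceeding 2913 is 2584.

2584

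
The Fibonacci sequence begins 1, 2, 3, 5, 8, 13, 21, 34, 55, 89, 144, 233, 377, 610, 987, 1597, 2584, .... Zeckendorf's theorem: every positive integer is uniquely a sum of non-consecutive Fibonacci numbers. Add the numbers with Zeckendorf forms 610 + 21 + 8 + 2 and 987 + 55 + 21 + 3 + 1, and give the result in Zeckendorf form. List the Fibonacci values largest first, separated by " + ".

1597 + 89 + 21 + 1

The two numbers are 641 and 1067, so their sum is 1708.
Greedily peel off the largest Fibonacci term at each step:
subtract 1597 from 1708: 111 remains
subtract 89 from 111: 22 remains
subtract 21 from 22: 1 remains
subtract 1 from 1: 0 remains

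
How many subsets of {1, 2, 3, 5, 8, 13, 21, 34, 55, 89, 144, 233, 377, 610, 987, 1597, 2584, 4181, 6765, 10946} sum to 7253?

42

Starting from the Zeckendorf form and repeatedly splitting a term F_k into F_{k−1} + F_{k−2} (when neither is already used) reaches every representation.
7253 = 6765+377+89+21+1 = 6765+377+89+13+8+1 = 6765+377+55+34+21+1 = 6765+233+144+89+21+1 = … (38 more), for 42 in all.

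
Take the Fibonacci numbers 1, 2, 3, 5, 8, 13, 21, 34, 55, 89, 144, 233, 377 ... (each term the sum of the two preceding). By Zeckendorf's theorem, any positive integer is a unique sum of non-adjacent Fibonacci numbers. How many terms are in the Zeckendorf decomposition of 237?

3

237 − 233 = 4
4 − 3 = 1
1 − 1 = 0
237 = 233 + 3 + 1, which has 3 terms.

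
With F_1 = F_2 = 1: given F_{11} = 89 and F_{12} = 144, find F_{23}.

By F_{2k+1} = F_k² + F_{k+1}²: F_{23} = 89² + 144² = 7921 + 20736 = 28657.

28657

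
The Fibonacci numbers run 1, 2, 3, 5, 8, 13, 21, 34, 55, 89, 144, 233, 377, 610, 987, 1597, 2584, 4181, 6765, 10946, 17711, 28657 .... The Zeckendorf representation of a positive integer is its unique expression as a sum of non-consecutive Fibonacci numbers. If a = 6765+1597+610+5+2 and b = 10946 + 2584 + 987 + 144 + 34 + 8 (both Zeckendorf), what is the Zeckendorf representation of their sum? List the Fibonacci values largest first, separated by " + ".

The two numbers are 8979 and 14703, so their sum is 23682.
take 17711 (≤ 23682); 23682 − 17711 = 5971
take 4181 (≤ 5971); 5971 − 4181 = 1790
take 1597 (≤ 1790); 1790 − 1597 = 193
take 144 (≤ 193); 193 − 144 = 49
take 34 (≤ 49); 49 − 34 = 15
take 13 (≤ 15); 15 − 13 = 2
take 2 (≤ 2); 2 − 2 = 0

17711 + 4181 + 1597 + 144 + 34 + 13 + 2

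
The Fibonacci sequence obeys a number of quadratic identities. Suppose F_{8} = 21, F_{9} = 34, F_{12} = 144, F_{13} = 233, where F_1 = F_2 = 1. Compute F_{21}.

10946

By the addition formula F_{m+n} = F_m F_{n+1} + F_{m−1} F_n with m=13, n=8: F_{21} = 233·34 + 144·21 = 7922 + 3024 = 10946.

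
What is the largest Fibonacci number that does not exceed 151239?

121393 ≤ 151239 < 196418, so the largest Fibonacci number not exceeding 151239 is 121393.

121393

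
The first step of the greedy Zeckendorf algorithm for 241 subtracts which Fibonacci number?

233 ≤ 241 < 377, so the largest Fibonacci number not exceeding 241 is 233.

233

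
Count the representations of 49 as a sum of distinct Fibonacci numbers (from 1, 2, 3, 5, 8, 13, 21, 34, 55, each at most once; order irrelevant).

3

49 = 34+13+2 = 34+8+5+2 = 21+13+8+5+2 — 3 representations.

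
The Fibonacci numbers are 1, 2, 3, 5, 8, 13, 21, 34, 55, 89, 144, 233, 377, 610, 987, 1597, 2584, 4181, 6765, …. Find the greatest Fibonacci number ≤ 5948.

4181

4181 ≤ 5948 < 6765, so the largest Fibonacci number not exceeding 5948 is 4181.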